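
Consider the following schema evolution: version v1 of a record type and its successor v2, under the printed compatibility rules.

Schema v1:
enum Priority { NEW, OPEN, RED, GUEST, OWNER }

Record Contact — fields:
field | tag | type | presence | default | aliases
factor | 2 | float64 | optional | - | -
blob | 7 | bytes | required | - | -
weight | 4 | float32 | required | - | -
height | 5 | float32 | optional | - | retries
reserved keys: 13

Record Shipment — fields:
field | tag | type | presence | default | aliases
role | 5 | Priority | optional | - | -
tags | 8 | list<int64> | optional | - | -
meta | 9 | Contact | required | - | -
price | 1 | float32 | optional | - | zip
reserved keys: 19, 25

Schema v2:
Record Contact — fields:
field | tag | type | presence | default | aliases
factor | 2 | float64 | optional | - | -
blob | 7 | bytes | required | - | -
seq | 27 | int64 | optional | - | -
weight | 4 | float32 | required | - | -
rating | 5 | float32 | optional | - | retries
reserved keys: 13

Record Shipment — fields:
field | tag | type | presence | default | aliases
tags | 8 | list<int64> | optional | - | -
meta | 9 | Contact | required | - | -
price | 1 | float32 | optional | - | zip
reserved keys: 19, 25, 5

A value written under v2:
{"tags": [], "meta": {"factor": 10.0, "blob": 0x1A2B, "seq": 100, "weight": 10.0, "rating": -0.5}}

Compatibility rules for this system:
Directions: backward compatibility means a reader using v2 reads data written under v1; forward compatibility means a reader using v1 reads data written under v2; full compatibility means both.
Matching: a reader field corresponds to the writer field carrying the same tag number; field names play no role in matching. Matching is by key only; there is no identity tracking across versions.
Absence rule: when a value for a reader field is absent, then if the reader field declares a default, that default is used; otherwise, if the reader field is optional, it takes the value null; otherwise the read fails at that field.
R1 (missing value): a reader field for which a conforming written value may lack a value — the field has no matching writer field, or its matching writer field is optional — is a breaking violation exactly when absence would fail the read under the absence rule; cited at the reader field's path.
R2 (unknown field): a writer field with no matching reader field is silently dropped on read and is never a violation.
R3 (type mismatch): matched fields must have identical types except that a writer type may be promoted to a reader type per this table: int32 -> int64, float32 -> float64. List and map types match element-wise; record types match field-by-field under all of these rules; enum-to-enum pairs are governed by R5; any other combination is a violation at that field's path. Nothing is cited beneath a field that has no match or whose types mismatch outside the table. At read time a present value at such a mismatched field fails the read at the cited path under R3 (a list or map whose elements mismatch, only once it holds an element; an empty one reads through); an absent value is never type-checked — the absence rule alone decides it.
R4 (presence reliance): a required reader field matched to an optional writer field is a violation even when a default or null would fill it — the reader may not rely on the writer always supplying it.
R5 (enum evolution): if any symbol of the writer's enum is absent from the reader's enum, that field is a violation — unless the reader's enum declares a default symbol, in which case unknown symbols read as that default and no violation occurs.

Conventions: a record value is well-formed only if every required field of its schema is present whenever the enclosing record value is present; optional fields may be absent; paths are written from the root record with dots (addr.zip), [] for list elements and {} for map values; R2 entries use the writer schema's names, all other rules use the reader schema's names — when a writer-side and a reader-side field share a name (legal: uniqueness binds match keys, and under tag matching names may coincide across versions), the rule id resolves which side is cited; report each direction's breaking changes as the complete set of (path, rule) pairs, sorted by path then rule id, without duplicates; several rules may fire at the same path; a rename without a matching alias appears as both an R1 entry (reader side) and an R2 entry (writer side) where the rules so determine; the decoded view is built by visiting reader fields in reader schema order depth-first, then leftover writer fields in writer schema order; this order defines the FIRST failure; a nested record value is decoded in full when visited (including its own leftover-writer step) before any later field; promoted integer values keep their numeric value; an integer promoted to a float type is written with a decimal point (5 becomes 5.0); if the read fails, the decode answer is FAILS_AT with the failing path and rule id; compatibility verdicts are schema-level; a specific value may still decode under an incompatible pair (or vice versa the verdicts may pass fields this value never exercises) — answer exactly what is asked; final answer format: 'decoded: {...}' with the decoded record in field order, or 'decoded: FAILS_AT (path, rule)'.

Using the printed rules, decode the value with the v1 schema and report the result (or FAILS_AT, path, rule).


arrows below run writer -> reader for Shipment
migrating the Shipment value to v1:
  role := null (not supplied -> null)
  tags := []
  meta.factor := 10.0
  meta.blob := 0x1A2B
  meta.weight := 10.0
  meta.height := -0.5 (from writer rating)
  writer meta.seq: unmatched, discarded
  price := null (not supplied -> null)
  => decoded: {"role": null, "tags": [], "meta": {"factor": 10.0, "blob": 0x1A2B, "weight": 10.0, "height": -0.5}, "price": null}
the other Shipment changes do not affect what is asked:
  added field seq to record Contact: optional int64, tag 27 (in v2 it sits immediately before weight) -> inert under this dialect — no rule fires on Shipment and the result does not move
  removed field role from record Shipment (its key 5 joins the reserved list) -> inert under this dialect — no rule fires on Shipment and the result does not move
  renamed field height to rating in record Contact -> inert under this dialect — no rule fires on Shipment and the result does not move

decoded: {"role": null, "tags": [], "meta": {"factor": 10.0, "blob": 0x1A2B, "weight": 10.0, "height": -0.5}, "price": null}


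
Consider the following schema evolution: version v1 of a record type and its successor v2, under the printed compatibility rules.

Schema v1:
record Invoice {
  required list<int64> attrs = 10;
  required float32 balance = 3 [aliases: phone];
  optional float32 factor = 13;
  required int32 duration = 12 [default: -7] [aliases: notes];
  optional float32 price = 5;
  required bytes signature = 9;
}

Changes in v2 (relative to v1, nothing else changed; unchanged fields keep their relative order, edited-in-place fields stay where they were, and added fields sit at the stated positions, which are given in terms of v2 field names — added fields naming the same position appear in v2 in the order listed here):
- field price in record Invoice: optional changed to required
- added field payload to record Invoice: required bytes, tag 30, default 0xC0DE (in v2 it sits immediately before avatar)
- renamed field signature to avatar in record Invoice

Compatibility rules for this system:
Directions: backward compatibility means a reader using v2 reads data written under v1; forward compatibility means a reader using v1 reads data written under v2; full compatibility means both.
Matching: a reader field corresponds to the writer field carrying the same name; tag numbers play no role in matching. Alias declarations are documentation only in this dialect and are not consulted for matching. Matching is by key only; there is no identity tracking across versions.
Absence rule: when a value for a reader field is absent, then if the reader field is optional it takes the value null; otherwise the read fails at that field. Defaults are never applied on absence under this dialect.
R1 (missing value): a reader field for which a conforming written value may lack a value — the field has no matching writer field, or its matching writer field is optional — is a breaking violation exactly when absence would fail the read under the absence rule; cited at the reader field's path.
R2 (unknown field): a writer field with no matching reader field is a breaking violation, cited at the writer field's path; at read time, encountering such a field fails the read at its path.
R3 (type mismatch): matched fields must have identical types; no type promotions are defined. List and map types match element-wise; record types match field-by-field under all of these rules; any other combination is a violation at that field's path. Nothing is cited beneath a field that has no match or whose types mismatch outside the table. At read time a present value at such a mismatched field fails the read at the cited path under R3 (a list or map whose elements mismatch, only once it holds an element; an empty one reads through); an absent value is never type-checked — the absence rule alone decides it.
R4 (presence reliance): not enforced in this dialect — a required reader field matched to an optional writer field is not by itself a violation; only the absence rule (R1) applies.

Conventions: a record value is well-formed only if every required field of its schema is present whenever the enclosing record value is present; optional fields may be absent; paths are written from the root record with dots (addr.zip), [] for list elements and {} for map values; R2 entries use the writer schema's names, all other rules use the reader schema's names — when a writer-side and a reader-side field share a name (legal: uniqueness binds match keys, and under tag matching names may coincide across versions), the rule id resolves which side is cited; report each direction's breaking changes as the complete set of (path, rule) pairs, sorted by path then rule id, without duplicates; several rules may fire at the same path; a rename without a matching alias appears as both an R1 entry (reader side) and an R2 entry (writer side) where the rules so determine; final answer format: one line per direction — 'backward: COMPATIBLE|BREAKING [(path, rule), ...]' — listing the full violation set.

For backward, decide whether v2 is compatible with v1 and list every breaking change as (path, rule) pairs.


backward: BREAKING [(avatar, R1), (payload, R1), (price, R1), (signature, R2)]

the writer's type comes first in each Invoice pair
backward on Invoice — v2 reading data written by v1:
  list<int64> -> list<int64>, writer required: attrs aligns to attrs
  float32 -> float32, writer required: balance aligns to balance
  float32 -> float32, writer optional: factor aligns to factor
  int32 -> int32, writer required: duration aligns to duration
  float32 -> float32, writer optional: price aligns to price
  payload has no writer counterpart
  avatar has no writer counterpart
  signature (writer side), unknown to reader
  breaking: (avatar, R1)
  breaking: (payload, R1)
  breaking: (price, R1)
  breaking: (signature, R2)
  backward on Invoice therefore BREAKING (4)


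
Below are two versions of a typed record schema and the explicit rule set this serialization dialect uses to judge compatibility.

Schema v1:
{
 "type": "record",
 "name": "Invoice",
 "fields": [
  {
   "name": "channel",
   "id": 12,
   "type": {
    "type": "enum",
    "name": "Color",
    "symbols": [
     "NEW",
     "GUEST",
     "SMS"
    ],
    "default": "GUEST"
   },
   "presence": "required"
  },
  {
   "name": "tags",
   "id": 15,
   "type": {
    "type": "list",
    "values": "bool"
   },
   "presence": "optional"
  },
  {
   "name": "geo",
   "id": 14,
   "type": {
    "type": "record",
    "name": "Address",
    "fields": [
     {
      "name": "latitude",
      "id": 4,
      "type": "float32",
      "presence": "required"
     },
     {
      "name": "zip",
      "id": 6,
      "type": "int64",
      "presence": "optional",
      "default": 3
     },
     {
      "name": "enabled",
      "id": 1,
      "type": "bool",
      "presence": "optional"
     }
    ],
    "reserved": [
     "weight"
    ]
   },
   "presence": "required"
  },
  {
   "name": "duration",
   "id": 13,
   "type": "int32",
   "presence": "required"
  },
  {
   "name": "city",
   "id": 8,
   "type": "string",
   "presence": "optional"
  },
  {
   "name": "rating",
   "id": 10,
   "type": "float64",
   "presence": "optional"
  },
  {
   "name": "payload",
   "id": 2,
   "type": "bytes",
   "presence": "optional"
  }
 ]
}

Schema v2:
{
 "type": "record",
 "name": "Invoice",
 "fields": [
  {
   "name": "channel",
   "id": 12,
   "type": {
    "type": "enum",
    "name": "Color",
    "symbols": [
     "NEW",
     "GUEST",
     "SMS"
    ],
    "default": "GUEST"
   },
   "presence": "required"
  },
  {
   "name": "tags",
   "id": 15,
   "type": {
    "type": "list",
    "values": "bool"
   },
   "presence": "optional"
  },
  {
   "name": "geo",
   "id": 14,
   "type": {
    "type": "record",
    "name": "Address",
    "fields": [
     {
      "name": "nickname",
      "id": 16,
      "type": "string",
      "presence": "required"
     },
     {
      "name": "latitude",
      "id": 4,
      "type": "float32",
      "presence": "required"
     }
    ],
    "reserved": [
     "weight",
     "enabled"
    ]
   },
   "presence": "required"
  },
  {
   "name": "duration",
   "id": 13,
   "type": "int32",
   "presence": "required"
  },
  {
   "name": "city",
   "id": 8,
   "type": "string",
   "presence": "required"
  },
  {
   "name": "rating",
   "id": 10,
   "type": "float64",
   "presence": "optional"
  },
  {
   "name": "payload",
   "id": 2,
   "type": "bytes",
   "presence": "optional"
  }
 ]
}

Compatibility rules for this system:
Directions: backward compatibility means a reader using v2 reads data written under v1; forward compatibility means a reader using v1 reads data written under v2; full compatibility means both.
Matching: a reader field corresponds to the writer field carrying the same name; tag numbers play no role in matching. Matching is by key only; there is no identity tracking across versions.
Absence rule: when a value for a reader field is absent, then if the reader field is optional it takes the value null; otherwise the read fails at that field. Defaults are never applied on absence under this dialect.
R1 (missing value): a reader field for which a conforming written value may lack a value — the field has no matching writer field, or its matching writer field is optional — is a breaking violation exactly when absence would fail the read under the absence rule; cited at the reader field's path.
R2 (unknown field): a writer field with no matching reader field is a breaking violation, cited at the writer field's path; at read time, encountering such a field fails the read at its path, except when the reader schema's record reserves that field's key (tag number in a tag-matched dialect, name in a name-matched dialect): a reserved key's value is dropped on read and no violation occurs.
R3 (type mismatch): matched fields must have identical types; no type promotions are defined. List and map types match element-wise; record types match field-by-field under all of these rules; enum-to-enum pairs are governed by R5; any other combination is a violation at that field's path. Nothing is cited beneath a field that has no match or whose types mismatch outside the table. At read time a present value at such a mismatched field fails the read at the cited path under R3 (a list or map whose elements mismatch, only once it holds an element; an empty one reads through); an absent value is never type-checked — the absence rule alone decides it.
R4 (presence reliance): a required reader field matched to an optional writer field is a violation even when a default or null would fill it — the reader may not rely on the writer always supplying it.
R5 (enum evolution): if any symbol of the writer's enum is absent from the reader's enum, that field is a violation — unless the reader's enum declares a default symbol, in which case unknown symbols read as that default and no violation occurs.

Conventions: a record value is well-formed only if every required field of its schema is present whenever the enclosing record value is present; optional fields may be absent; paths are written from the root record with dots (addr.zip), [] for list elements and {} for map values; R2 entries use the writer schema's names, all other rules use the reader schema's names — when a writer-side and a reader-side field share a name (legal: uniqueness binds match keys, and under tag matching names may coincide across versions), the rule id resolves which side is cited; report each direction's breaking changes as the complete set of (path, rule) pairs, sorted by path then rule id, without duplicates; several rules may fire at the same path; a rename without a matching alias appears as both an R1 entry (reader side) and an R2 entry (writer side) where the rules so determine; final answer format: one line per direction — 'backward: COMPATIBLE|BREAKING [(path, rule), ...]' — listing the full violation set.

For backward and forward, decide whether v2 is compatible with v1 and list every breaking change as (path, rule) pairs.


arrows below run writer -> reader for Invoice
checking backward for Invoice: reader v2 against writer v1:
  channel <- channel (Color -> Color, writer required)
  tags <- tags (list<bool> -> list<bool>, writer optional)
  geo <- geo (Address -> Address, writer required)
  duration <- duration (int32 -> int32, writer required)
  city <- city (string -> string, writer optional)
  rating <- rating (float64 -> float64, writer optional)
  payload <- payload (bytes -> bytes, writer optional)
  geo.nickname: no writer-side match
  geo.latitude <- geo.latitude (float32 -> float32, writer required)
  geo.zip (writer side), unknown to reader
  geo.enabled (writer side), unknown to reader
  rule R1 violated at city
  rule R4 violated at city
  rule R1 violated at geo.nickname
  rule R2 violated at geo.zip
  => backward: BREAKING (4)
checking forward for Invoice: reader v1 against writer v2:
  channel <- channel (Color -> Color, writer required)
  tags <- tags (list<bool> -> list<bool>, writer optional)
  geo <- geo (Address -> Address, writer required)
  duration <- duration (int32 -> int32, writer required)
  city <- city (string -> string, writer required)
  rating <- rating (float64 -> float64, writer optional)
  payload <- payload (bytes -> bytes, writer optional)
  geo.latitude <- geo.latitude (float32 -> float32, writer required)
  geo.zip: no writer-side match
  geo.enabled: no writer-side match
  geo.nickname (writer side), unknown to reader
  rule R2 violated at geo.nickname
  => forward: BREAKING (1)

backward: BREAKING [(city, R1), (city, R4), (geo.nickname, R1), (geo.zip, R2)]; forward: BREAKING [(geo.nickname, R2)]


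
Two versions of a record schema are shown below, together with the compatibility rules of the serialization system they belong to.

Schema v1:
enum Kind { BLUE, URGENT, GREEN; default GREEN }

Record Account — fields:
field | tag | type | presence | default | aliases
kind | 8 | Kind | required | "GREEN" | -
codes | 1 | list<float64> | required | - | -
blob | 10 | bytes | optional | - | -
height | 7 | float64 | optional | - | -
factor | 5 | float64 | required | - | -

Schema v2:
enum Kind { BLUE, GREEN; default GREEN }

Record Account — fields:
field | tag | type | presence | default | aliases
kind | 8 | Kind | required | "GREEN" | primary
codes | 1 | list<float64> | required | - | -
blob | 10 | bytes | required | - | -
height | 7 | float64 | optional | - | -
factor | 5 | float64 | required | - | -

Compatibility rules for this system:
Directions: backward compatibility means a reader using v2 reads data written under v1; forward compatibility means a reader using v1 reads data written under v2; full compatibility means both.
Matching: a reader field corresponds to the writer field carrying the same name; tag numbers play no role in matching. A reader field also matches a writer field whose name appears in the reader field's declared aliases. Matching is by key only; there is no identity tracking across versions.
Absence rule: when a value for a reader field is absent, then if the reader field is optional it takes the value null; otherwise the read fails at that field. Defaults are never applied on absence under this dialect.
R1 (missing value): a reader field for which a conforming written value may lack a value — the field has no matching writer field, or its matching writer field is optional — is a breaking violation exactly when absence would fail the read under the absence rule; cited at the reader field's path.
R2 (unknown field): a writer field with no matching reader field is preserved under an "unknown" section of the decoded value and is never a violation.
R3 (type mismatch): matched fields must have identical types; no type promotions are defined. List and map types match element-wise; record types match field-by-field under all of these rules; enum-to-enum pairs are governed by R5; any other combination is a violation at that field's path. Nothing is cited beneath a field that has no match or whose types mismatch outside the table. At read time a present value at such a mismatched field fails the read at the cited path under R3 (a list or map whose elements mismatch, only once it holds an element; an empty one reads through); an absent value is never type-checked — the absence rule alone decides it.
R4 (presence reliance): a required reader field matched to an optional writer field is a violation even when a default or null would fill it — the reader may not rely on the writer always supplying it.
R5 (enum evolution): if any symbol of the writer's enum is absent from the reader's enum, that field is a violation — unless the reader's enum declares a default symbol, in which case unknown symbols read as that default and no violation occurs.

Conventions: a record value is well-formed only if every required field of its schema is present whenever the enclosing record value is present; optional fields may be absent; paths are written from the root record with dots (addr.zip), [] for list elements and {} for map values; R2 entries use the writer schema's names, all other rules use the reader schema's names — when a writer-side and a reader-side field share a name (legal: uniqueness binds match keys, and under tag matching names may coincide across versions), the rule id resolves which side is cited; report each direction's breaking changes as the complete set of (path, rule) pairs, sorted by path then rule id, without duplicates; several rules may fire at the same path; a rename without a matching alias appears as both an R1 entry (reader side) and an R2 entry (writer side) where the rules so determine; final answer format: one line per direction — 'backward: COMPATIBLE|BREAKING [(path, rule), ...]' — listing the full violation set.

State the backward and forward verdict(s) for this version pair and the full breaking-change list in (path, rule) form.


arrows below run writer -> reader for Account
backward analysis of Account with v2 as reader and v1 as writer:
  kind: paired with writer kind (Kind -> Kind; writer required)
  codes: paired with writer codes (list<float64> -> list<float64>; writer required)
  blob: paired with writer blob (bytes -> bytes; writer optional)
  height: paired with writer height (float64 -> float64; writer optional)
  factor: paired with writer factor (float64 -> float64; writer required)
  breaking: (blob, R1)
  breaking: (blob, R4)
  => 2 violation(s): backward is BREAKING for Account
forward analysis of Account with v1 as reader and v2 as writer:
  kind: paired with writer kind (Kind -> Kind; writer required)
  codes: paired with writer codes (list<float64> -> list<float64>; writer required)
  blob: paired with writer blob (bytes -> bytes; writer required)
  height: paired with writer height (float64 -> float64; writer optional)
  factor: paired with writer factor (float64 -> float64; writer required)
  nothing fires on Account: forward is COMPATIBLE

backward: BREAKING [(blob, R1), (blob, R4)]; forward: COMPATIBLE []


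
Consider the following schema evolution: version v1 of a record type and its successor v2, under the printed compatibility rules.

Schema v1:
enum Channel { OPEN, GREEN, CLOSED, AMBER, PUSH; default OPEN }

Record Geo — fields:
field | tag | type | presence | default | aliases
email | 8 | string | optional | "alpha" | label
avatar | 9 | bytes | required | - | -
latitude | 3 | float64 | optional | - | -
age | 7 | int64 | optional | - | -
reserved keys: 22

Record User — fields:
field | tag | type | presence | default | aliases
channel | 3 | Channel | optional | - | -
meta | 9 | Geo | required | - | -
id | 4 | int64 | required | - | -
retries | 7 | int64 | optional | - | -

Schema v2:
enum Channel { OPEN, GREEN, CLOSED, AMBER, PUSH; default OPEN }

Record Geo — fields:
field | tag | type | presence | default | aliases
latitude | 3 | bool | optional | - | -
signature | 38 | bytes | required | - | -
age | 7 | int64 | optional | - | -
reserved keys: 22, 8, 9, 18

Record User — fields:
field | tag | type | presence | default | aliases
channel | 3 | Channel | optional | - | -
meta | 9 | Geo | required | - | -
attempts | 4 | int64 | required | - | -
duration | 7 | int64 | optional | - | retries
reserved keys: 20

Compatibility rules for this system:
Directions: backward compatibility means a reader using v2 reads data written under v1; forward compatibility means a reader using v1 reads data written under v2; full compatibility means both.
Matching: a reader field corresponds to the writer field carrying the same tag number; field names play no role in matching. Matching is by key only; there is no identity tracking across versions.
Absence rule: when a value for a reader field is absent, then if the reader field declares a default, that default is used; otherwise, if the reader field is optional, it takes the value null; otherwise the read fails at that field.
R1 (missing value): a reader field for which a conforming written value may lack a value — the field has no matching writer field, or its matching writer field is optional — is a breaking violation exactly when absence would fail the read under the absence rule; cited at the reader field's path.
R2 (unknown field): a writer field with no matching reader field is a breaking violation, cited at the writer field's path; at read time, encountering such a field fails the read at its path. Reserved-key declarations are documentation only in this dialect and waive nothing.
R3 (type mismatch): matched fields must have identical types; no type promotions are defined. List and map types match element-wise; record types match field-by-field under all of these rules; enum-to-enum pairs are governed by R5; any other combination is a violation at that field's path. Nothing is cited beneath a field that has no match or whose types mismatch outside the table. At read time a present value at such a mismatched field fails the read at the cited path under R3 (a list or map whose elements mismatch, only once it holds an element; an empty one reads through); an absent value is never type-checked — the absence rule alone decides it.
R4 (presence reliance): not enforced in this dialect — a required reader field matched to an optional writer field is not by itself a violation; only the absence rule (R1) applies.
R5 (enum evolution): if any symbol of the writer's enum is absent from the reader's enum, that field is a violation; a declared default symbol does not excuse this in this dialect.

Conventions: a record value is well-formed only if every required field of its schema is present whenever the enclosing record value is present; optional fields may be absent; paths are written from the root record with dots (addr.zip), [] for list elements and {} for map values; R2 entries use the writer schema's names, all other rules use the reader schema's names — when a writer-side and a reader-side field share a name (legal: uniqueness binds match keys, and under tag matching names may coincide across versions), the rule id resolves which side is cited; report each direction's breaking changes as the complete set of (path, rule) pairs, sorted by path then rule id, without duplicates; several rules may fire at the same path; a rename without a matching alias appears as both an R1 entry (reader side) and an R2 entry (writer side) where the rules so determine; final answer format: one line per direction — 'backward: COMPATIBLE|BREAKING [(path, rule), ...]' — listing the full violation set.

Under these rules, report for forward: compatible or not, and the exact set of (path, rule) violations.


each type pair in User: writer, then reader
forward analysis of User with v1 as reader and v2 as writer:
  channel: Channel -> Channel, writer optional; from channel
  meta: Geo -> Geo, writer required; from meta
  id: int64 -> int64, writer required; from attempts
  retries: int64 -> int64, writer optional; from duration
  meta.email: no writer-side match
  meta.avatar: no writer-side match
  meta.latitude: bool -> float64, writer optional; from meta.latitude
  meta.age: int64 -> int64, writer optional; from meta.age
  leftover writer field: meta.signature
  violation R1 at meta.avatar
  violation R3 at meta.latitude
  violation R2 at meta.signature
  => 3 violation(s): forward is BREAKING for User
diffs on User not affecting the asked answer:
  removed field email from record Geo (its key 8 joins the reserved list) -> fires only in the backward direction of User, which is not asked here
  renamed field retries to duration in record User (alias retries declared on the renamed field) -> no rule fires on it in User's dialect; the asked verdict holds
  renamed field id to attempts in record User -> no rule fires on it in User's dialect; the asked verdict holds

forward: BREAKING [(meta.avatar, R1), (meta.latitude, R3), (meta.signature, R2)]


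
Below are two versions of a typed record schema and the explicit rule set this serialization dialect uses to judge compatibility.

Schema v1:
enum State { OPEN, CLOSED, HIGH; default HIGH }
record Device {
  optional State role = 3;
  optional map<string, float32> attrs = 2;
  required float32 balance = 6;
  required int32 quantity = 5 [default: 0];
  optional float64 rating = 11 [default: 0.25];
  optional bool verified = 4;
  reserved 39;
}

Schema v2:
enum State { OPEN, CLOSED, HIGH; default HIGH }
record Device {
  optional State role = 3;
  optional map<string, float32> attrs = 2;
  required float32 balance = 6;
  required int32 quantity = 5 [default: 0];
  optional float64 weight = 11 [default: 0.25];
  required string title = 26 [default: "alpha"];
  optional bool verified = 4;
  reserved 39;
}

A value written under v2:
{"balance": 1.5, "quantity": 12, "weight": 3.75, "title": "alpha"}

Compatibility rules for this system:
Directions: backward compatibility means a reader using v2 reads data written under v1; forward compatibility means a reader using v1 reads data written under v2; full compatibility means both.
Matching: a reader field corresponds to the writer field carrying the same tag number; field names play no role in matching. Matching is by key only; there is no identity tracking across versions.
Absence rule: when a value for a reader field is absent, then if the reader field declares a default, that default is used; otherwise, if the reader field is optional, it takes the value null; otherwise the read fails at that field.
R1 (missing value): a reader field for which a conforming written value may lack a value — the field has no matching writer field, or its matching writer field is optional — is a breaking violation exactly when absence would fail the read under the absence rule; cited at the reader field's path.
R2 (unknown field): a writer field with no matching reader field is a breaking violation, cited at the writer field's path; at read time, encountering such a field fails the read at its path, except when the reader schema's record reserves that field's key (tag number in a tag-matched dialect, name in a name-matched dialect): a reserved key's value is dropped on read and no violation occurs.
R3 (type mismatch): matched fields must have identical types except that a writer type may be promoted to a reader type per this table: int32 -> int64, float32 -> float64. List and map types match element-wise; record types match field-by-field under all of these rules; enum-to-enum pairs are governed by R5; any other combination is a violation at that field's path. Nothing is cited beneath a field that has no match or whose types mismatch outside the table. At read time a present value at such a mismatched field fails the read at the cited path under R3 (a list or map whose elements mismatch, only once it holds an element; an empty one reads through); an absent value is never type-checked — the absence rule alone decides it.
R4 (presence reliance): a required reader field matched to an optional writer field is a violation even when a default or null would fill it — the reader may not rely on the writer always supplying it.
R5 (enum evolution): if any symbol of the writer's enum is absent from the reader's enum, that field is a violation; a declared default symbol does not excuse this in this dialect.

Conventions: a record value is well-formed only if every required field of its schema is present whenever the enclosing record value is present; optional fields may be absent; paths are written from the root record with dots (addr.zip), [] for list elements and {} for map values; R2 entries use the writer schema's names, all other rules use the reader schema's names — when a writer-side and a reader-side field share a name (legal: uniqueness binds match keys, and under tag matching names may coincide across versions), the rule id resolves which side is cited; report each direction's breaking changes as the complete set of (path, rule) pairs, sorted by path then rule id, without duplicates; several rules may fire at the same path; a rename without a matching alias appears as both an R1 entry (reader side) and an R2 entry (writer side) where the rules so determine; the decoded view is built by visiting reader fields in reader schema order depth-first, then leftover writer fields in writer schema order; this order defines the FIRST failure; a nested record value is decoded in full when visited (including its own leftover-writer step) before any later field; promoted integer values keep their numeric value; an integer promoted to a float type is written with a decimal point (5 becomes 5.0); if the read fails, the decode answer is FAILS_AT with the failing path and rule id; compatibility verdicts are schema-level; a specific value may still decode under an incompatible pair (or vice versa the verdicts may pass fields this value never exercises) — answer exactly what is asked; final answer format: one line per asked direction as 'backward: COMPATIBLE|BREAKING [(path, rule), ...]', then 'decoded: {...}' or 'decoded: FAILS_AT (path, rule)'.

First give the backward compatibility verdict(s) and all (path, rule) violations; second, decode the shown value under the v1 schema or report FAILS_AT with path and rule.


each type pair in Device: writer, then reader
backward pass over Device, reader schema v2, writer schema v1:
  role: paired with writer role (State -> State; writer optional)
  attrs: paired with writer attrs (map<string, float32> -> map<string, float32>; writer optional)
  balance: paired with writer balance (float32 -> float32; writer required)
  quantity: paired with writer quantity (int32 -> int32; writer required)
  weight: paired with writer rating (float64 -> float64; writer optional)
  no writer field matches reader title
  verified: paired with writer verified (bool -> bool; writer optional)
  => backward verdict for Device: COMPATIBLE, no violations
migrating the Device value to v1:
  role := null (not supplied -> null)
  attrs := null (not supplied -> null)
  balance := 1.5
  quantity := 12
  rating := 3.75 (from writer weight)
  verified := null (not supplied -> null)
  read fails at title under R2 (unknown field)
  => FAILS_AT (title, R2)
checking off the Device differences that do not matter here:
  renamed field rating to weight in record Device -> no rule fires on it in Device's dialect; the asked verdict holds

backward: COMPATIBLE []; decoded: FAILS_AT (title, R2)


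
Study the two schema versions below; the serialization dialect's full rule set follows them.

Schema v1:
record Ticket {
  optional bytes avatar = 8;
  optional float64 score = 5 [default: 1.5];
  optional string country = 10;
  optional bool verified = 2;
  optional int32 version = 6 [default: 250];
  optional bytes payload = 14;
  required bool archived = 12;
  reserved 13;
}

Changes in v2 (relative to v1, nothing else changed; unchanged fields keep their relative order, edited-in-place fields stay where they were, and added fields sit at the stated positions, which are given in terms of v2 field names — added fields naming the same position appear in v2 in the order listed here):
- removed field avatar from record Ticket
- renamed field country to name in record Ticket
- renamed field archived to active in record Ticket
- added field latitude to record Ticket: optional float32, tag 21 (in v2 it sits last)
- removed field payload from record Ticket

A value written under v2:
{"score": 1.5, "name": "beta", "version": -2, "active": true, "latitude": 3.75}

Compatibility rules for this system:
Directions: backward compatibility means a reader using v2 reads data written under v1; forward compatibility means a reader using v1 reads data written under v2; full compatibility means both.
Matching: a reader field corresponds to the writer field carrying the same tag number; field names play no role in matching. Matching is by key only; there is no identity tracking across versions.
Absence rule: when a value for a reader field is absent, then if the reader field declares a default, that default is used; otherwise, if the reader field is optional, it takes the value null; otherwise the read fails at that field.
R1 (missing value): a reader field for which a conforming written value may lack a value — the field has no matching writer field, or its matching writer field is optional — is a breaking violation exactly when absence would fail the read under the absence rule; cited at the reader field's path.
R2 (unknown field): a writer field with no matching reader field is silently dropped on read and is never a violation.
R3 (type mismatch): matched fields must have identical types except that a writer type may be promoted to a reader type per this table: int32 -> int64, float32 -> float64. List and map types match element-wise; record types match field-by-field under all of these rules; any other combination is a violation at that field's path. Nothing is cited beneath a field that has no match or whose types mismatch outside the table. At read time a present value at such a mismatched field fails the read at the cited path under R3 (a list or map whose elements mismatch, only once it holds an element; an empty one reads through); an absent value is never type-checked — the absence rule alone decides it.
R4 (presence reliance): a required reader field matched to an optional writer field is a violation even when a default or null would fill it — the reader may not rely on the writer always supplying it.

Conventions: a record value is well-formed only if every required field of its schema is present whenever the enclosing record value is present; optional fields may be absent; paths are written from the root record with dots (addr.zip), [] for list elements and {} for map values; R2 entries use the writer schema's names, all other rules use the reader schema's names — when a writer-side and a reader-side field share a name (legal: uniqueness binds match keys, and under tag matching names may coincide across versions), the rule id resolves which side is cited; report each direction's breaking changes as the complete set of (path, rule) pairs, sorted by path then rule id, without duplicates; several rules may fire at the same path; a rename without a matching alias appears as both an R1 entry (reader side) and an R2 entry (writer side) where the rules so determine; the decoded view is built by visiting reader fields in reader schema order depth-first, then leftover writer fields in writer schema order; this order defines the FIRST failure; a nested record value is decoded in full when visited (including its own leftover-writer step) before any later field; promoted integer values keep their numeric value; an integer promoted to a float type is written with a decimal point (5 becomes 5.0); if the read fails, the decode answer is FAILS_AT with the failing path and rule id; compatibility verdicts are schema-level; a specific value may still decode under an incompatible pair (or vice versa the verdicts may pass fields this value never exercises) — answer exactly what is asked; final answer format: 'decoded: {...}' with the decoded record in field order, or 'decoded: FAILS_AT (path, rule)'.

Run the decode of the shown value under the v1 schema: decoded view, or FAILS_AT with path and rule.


each type pair in Ticket: writer, then reader
decode (reader v1):
  avatar := null (not supplied -> null)
  score := 1.5
  country := "beta" (from writer name)
  verified := null (not supplied -> null)
  version := -2
  payload := null (not supplied -> null)
  archived := true (from writer active)
  writer latitude: unmatched, discarded
  => decoded: {"avatar": null, "score": 1.5, "country": "beta", "verified": null, "version": -2, "payload": null, "archived": true}
checking off the Ticket differences that do not matter here:
  removed field avatar from record Ticket -> inert under this dialect — no rule fires on Ticket and the result does not move
  renamed field country to name in record Ticket -> inert under this dialect — no rule fires on Ticket and the result does not move
  renamed field archived to active in record Ticket -> inert under this dialect — no rule fires on Ticket and the result does not move
  added field latitude to record Ticket: optional float32, tag 21 (in v2 it sits last) -> inert under this dialect — no rule fires on Ticket and the result does not move
  removed field payload from record Ticket -> inert under this dialect — no rule fires on Ticket and the result does not move

decoded: {"avatar": null, "score": 1.5, "country": "beta", "verified": null, "version": -2, "payload": null, "archived": true}
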